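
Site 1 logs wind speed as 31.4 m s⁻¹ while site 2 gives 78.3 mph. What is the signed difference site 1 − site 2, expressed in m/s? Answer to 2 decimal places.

-3.60 m/s

site 2: 78.3 mph = 35.0032 m/s.
Difference: 31.4000 − 35.0032 = -3.60 m/s.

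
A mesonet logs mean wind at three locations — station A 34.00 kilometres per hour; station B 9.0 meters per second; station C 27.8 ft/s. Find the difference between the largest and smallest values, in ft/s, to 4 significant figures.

3.186 ft/s

station A: 34.00 km/h = 30.98571 ft/s.
station B: 9.0 m/s = 29.52756 ft/s.
Spread: 30.98571 − 27.80000 = 3.186 ft/s.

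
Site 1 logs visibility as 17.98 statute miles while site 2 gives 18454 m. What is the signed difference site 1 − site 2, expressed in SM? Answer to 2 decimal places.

6.51 SM

site 2: 18454 m = 11.4668 SM.
Difference: 17.9800 − 11.4668 = 6.51 SM.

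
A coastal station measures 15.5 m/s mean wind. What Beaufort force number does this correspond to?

15.5 m/s lies in the Beaufort 7 band (near gale, 13.9–17.1 m/s).

Beaufort force 7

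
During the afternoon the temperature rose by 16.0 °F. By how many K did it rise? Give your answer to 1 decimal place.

8.9 K

For a temperature change the 32° offset cancels: ΔK = 16.0 × 0.5556 = 8.9 K.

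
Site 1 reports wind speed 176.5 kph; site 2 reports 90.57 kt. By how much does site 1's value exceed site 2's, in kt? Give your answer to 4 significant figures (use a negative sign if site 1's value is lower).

site 1: 176.5 km/h = 95.30238 kt.
Difference: 95.30238 − 90.57000 = 4.732 kt.

4.732 kt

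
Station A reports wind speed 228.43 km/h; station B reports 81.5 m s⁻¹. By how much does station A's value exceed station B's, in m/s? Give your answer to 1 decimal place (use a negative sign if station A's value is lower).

station A: 228.43 km/h = 63.453 m/s.
Difference: 63.453 − 81.500 = -18.0 m/s.

-18.0 m/s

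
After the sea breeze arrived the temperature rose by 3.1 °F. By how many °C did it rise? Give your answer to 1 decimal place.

1.7 °C

A change of 1 °C equals a change of 1.8 °F: Δ°C = 3.1 × 0.5556 = 1.7 °C.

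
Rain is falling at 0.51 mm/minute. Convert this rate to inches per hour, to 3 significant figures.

1.20 in/hour

0.51 mm/minute × 0.0393701 in/mm × 60 minute/hour = 1.20 in/hour.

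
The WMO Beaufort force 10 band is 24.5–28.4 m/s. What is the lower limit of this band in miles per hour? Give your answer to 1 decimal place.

24.5–28.4 m/s × 2.237 = 54.8–63.5 mph.

54.8 mph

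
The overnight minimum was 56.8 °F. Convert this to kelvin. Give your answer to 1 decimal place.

First to °C: 13.78 °C.
Then to K: 286.9 K.

286.9 K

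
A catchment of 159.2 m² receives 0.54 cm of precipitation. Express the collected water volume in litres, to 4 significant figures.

859.7 litres

Depth: 0.54 cm × 10 = 5.4 mm.
1 mm over 1 m² is 1 L, so volume = 5.4 × 159.2 = 859.68 L ≈ 859.7 L.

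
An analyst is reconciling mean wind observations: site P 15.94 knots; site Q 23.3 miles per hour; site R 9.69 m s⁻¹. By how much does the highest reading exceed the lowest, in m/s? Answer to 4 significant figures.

site P: 15.94 kt = 8.20024 m/s.
site Q: 23.3 mph = 10.41603 m/s.
Spread: 10.41603 − 8.20024 = 2.216 m/s.

2.216 m/s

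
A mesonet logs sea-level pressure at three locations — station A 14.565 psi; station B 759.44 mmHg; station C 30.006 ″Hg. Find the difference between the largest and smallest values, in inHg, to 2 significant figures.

0.35 inHg

station A: 14.565 psi = 29.6546 inHg.
station B: 759.44 mmHg = 29.8992 inHg.
Spread: 30.0060 − 29.6546 = 0.35 inHg.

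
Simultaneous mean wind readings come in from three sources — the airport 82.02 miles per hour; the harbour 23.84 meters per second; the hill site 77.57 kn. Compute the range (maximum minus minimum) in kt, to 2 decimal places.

the airport: 82.02 mph = 71.2734 kt.
the harbour: 23.84 m/s = 46.3413 kt.
Spread: 77.5700 − 46.3413 = 31.23 kt.

31.23 kt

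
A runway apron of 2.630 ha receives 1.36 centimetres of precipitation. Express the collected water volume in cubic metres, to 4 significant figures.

357.7 cubic metres

Depth: 1.36 cm × 10 = 13.6 mm.
Area: 2.630 ha = 26300 m².
1 mm over 1 m² is 1 L, so volume = 13.6 × 26300 = 357680 L = 357.7 m³.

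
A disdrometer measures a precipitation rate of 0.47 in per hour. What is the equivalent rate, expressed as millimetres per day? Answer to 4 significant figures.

286.5 mm/day

0.47 in/hour × 25.4 mm/in × 24 hour/day = 286.5 mm/day.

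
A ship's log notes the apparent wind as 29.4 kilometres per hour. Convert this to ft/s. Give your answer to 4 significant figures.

1 km/h = 0.911344 ft/s, so 29.4 × 0.911344 = 26.79 ft/s.

26.79 ft/s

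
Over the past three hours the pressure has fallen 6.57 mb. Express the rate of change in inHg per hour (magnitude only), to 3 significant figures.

6.57 mb / 3 h × 0.02953 inHg/mb = 0.0647 inHg/h.

0.0647 inHg per hour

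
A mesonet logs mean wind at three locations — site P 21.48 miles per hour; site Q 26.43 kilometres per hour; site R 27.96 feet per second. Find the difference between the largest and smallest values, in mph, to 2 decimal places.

site Q: 26.43 km/h = 16.4228 mph.
site R: 27.96 ft/s = 19.0636 mph.
Spread: 21.4800 − 16.4228 = 5.06 mph.

5.06 mph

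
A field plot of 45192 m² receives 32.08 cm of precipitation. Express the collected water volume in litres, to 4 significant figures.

14500000 litres

Depth: 32.08 cm × 10 = 320.8 mm.
1 mm over 1 m² is 1 L, so volume = 320.8 × 45192 = 14497594 L ≈ 14500000 L.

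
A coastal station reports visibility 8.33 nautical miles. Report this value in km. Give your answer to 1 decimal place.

15.4 km

1 nmi = 1.852 km, so 8.33 × 1.852 = 15.4 km.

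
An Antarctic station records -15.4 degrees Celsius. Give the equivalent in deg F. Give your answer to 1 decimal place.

4.3 °F

°F = °C × 9/5 + 32 = -15.4 × 1.8 + 32 = 4.3 °F.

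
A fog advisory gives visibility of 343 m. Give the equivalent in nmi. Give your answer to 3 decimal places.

0.185 nmi

1 m = 0.000539957 nmi, so 343 × 0.000539957 = 0.185 nmi.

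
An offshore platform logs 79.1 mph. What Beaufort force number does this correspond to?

Beaufort force 12

79.1 mph = 35.4 m/s, which is Beaufort 12 (hurricane force, ≥32.7 m/s).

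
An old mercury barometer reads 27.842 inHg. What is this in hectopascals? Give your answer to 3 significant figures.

1 inHg = 33.8639 hPa, so 27.842 × 33.8639 = 943 hPa.

943 hPa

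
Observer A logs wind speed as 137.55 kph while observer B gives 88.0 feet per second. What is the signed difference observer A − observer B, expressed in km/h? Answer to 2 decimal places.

40.99 km/h

observer B: 88.0 ft/s = 96.5606 km/h.
Difference: 137.5500 − 96.5606 = 40.99 km/h.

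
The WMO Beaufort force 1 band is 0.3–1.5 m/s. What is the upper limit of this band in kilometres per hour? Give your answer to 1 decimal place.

5.4 km/h

0.3–1.5 m/s × 3.6 = 1.1–5.4 km/h.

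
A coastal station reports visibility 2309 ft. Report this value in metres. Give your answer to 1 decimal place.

703.8 m

1 ft = 0.3048 m, so 2309 × 0.3048 = 703.8 m.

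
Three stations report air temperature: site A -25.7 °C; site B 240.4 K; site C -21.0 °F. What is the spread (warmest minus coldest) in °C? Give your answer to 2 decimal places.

7.05 °C

site B: 240.4 K = -32.750 °C.
site C: -21.0 °F = -29.444 °C.
Spread: (-25.700) − (-32.750) = 7.050 °C.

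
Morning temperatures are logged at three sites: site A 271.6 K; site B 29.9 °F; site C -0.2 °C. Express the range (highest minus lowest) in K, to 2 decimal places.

site A: 271.6 K = -1.550 °C.
site B: 29.9 °F = -1.167 °C.
Spread: (-0.200) − (-1.550) = 1.350 °C.

1.35 K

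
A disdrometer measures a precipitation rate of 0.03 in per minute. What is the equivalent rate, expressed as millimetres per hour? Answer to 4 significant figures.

45.72 mm/hour

0.03 in/minute × 25.4 mm/in × 60 minute/hour = 45.72 mm/hour.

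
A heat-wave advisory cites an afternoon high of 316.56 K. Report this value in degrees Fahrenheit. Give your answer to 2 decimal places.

110.14 °F

First to °C: 43.41 °C.
Then to °F: 110.14 °F.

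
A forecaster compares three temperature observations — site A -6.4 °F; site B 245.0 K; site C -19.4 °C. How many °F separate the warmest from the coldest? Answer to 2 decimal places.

site A: -6.4 °F = -21.333 °C.
site B: 245.0 K = -28.150 °C.
Spread: (-19.400) − (-28.150) = 8.750 °C = 15.75 °F.

15.75 °F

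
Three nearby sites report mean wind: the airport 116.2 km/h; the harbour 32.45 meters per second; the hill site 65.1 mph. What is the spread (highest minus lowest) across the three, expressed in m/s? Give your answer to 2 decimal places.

the airport: 116.2 km/h = 32.2778 m/s.
the hill site: 65.1 mph = 29.1023 m/s.
Spread: 32.4500 − 29.1023 = 3.35 m/s.

3.35 m/s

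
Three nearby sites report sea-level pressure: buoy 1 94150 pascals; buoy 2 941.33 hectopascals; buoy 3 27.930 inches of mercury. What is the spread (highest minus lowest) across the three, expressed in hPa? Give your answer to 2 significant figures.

4.5 hPa

buoy 1: 94150 Pa = 941.500 hPa.
buoy 3: 27.930 inHg = 945.818 hPa.
Spread: 945.818 − 941.330 = 4.5 hPa.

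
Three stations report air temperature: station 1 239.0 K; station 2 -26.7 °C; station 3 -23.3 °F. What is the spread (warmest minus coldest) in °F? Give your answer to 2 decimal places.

13.41 °F

station 1: 239.0 K = -34.150 °C.
station 3: -23.3 °F = -30.722 °C.
Spread: (-26.700) − (-34.150) = 7.450 °C = 13.41 °F.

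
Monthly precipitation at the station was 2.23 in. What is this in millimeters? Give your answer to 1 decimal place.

1 in = 25.4 mm, so 2.23 × 25.4 = 56.6 mm.

56.6 mm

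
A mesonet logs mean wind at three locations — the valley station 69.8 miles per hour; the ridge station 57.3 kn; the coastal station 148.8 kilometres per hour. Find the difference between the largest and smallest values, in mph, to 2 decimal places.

26.52 mph

the ridge station: 57.3 kt = 65.9397 mph.
the coastal station: 148.8 km/h = 92.4600 mph.
Spread: 92.4600 − 65.9397 = 26.52 mph.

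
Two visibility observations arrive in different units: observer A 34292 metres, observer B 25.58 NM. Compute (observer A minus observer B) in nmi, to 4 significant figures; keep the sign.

-7.064 nmi

observer A: 34292 m = 18.51620 nmi.
Difference: 18.51620 − 25.58000 = -7.064 nmi.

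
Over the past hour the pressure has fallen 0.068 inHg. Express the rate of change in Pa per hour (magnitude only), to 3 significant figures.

0.068 inHg / 1 h × 3386.39 Pa/inHg = 230 Pa/h.

230 Pa per hour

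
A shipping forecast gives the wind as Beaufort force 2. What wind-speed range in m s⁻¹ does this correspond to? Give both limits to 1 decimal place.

Beaufort 2 (light breeze) spans 1.6–3.3 m/s.

1.6 to 3.3 m/s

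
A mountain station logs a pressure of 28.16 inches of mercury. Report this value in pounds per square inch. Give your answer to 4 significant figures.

1 inHg = 0.491154 psi, so 28.16 × 0.491154 = 13.83 psi.

13.83 psi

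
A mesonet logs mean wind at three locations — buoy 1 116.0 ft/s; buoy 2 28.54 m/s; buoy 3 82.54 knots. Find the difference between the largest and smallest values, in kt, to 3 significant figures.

buoy 1: 116.0 ft/s = 68.728 kt.
buoy 2: 28.54 m/s = 55.477 kt.
Spread: 82.540 − 55.477 = 27.1 kt.

27.1 kt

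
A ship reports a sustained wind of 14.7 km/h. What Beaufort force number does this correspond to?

Beaufort force 3

14.7 km/h = 4.1 m/s, which is Beaufort 3 (gentle breeze, 3.4–5.4 m/s).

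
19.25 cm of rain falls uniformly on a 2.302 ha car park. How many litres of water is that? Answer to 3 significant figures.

Depth: 19.25 cm × 10 = 192.5 mm.
Area: 2.302 ha = 23020 m².
1 mm over 1 m² is 1 L, so volume = 192.5 × 23020 = 4431350 L ≈ 4430000 L.

4430000 litres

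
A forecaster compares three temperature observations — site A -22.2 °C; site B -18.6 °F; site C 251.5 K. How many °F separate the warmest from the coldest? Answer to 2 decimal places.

site B: -18.6 °F = -28.111 °C.
site C: 251.5 K = -21.650 °C.
Spread: (-21.650) − (-28.111) = 6.461 °C = 11.63 °F.

11.63 °F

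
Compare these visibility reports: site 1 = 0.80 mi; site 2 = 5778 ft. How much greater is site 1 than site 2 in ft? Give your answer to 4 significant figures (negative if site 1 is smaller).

site 1: 0.80 SM = 4224.00 ft.
Difference: 4224.00 − 5778.00 = -1554 ft.

-1554 ft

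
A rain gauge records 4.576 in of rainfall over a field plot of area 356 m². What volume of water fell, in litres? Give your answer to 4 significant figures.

41380 litres

Depth: 4.576 in × 25.4 = 116.2304 mm.
1 mm over 1 m² is 1 L, so volume = 116.2304 × 356 = 41378.022 L ≈ 41380 L.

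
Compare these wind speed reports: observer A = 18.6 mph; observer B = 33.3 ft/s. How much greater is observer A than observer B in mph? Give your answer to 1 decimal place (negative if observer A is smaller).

-4.1 mph

observer B: 33.3 ft/s = 22.705 mph.
Difference: 18.600 − 22.705 = -4.1 mph.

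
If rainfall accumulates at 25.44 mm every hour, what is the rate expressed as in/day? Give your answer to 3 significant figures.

25.44 mm/hour × 0.0393701 in/mm × 24 hour/day = 24.0 in/day.

24.0 in/day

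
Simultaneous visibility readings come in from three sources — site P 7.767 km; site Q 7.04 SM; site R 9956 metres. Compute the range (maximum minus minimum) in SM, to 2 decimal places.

site P: 7.767 km = 4.8262 SM.
site R: 9956 m = 6.1864 SM.
Spread: 7.0400 − 4.8262 = 2.21 SM.

2.21 SM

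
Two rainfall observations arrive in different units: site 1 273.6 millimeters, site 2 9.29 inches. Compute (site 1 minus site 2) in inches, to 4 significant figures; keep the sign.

1.482 in

site 1: 273.6 mm = 10.77165 in.
Difference: 10.77165 − 9.29000 = 1.482 in.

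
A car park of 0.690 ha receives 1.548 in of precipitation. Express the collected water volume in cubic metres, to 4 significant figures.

Depth: 1.548 in × 25.4 = 39.3192 mm.
Area: 0.690 ha = 6900 m².
1 mm over 1 m² is 1 L, so volume = 39.3192 × 6900 = 271302.48 L = 271.3 m³.

271.3 cubic metres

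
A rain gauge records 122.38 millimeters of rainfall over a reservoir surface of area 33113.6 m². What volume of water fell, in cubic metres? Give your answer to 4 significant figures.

4052 cubic metres

1 mm over 1 m² is 1 L, so volume = 122.38 × 33113.6 = 4052442.4 L = 4052 m³.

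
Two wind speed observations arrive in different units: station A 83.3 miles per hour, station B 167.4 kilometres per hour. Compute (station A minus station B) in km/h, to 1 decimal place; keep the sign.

station A: 83.3 mph = 134.058 km/h.
Difference: 134.058 − 167.400 = -33.3 km/h.

-33.3 km/h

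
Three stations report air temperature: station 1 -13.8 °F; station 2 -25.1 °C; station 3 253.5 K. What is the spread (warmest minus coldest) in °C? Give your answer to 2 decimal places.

station 1: -13.8 °F = -25.444 °C.
station 3: 253.5 K = -19.650 °C.
Spread: (-19.650) − (-25.444) = 5.794 °C.

5.79 °C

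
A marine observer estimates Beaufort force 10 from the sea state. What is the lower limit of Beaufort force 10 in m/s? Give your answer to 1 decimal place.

24.5 m/s

Beaufort 10 (storm) spans 24.5–28.4 m/s.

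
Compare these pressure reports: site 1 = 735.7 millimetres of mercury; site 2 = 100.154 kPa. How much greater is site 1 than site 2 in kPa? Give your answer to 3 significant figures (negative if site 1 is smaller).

site 1: 735.7 mmHg = 98.0853 kPa.
Difference: 98.0853 − 100.1540 = -2.07 kPa.

-2.07 kPa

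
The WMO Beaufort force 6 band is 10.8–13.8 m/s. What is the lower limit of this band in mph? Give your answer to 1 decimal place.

24.2 mph

10.8–13.8 m/s × 2.237 = 24.2–30.9 mph.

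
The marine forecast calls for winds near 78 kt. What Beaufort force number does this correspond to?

78 kt lies in the Beaufort 12 band (hurricane force, ≥64 kt).

Beaufort force 12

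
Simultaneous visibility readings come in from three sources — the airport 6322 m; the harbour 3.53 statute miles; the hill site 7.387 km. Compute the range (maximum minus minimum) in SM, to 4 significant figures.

1.060 SM

the airport: 6322 m = 3.92831 SM.
the hill site: 7.387 km = 4.59007 SM.
Spread: 4.59007 − 3.53000 = 1.060 SM.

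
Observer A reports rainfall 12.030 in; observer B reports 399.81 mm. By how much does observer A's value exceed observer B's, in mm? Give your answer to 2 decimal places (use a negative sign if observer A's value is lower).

observer A: 12.030 in = 305.5620 mm.
Difference: 305.5620 − 399.8100 = -94.25 mm.

-94.25 mm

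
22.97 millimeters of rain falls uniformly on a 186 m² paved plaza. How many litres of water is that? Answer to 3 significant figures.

1 mm over 1 m² is 1 L, so volume = 22.97 × 186 = 4272.42 L ≈ 4270 L.

4270 litres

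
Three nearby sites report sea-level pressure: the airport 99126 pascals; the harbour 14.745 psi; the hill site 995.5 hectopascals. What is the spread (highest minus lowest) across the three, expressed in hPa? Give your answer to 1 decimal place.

25.4 hPa

the airport: 99126 Pa = 991.260 hPa.
the harbour: 14.745 psi = 1016.632 hPa.
Spread: 1016.632 − 991.260 = 25.4 hPa.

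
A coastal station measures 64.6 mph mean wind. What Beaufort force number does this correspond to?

Beaufort force 11

64.6 mph = 28.9 m/s, which is Beaufort 11 (violent storm, 28.5–32.6 m/s).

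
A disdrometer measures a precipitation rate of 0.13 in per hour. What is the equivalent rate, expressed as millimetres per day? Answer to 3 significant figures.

79.2 mm/day

0.13 in/hour × 25.4 mm/in × 24 hour/day = 79.2 mm/day.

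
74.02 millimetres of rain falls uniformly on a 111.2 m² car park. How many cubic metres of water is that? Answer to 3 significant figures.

1 mm over 1 m² is 1 L, so volume = 74.02 × 111.2 = 8231.024 L = 8.23 m³.

8.23 cubic metres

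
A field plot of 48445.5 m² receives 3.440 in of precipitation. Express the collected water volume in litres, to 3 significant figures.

4230000 litres

Depth: 3.440 in × 25.4 = 87.376 mm.
1 mm over 1 m² is 1 L, so volume = 87.376 × 48445.5 = 4232974 L ≈ 4230000 L.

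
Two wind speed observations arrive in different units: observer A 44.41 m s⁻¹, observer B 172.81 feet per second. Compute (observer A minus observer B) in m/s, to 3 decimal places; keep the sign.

observer B: 172.81 ft/s = 52.67249 m/s.
Difference: 44.41000 − 52.67249 = -8.262 m/s.

-8.262 m/s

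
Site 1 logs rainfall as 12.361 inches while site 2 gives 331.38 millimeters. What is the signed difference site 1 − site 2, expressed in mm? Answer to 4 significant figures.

-17.41 mm

site 1: 12.361 in = 313.9694 mm.
Difference: 313.9694 − 331.3800 = -17.41 mm.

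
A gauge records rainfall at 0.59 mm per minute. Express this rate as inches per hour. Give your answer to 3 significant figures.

1.39 in/hour

0.59 mm/minute × 0.0393701 in/mm × 60 minute/hour = 1.39 in/hour.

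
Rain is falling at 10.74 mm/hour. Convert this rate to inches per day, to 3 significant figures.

10.1 in/day

10.74 mm/hour × 0.0393701 in/mm × 24 hour/day = 10.1 in/day.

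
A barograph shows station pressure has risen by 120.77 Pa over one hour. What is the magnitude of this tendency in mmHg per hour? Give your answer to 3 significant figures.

120.77 Pa / 1 h × 0.00750062 mmHg/Pa = 0.906 mmHg/h.

0.906 mmHg per hour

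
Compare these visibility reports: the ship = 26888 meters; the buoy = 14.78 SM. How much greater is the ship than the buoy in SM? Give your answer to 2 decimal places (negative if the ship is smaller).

1.93 SM

the ship: 26888 m = 16.7074 SM.
Difference: 16.7074 − 14.7800 = 1.93 SM.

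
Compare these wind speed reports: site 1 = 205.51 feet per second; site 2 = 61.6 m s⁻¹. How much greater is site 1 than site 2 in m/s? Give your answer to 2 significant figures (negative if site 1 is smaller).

1.0 m/s

site 1: 205.51 ft/s = 62.639 m/s.
Difference: 62.639 − 61.600 = 1.0 m/s.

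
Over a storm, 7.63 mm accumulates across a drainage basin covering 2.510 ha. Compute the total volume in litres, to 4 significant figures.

Area: 2.510 ha = 25100 m².
1 mm over 1 m² is 1 L, so volume = 7.63 × 25100 = 191513 L ≈ 191500 L.

191500 litres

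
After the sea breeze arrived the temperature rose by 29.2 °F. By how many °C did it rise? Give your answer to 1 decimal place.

For a temperature change the 32° offset cancels: Δ°C = 29.2 × 0.5556 = 16.2 °C.

16.2 °C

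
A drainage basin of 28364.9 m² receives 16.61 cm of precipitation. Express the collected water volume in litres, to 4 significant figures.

4711000 litres

Depth: 16.61 cm × 10 = 166.1 mm.
1 mm over 1 m² is 1 L, so volume = 166.1 × 28364.9 = 4711409.9 L ≈ 4711000 L.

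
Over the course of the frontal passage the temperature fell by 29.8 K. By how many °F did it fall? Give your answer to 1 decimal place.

53.6 °F

For a temperature change the 32° offset cancels: Δ°F = 29.8 × 1.8 = 53.6 °F.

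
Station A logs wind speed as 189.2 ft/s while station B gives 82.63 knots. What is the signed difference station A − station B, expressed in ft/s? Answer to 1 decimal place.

station B: 82.63 kt = 139.464 ft/s.
Difference: 189.200 − 139.464 = 49.7 ft/s.

49.7 ft/s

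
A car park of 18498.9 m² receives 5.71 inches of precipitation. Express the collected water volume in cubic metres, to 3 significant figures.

2680 cubic metres

Depth: 5.71 in × 25.4 = 145.034 mm.
1 mm over 1 m² is 1 L, so volume = 145.034 × 18498.9 = 2682969.5 L = 2680 m³.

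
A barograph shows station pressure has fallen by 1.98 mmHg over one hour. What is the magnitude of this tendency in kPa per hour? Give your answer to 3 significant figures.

1.98 mmHg / 1 h × 0.133322 kPa/mmHg = 0.264 kPa/h.

0.264 kPa per hour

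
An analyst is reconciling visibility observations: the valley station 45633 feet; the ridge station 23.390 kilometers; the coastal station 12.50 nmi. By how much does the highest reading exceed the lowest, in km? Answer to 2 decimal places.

the valley station: 45633 ft = 13.9089 km.
the coastal station: 12.50 nmi = 23.1500 km.
Spread: 23.3900 − 13.9089 = 9.48 km.

9.48 km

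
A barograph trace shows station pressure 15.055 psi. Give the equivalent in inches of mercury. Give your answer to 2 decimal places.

1 psi = 2.03602 inHg, so 15.055 × 2.03602 = 30.65 inHg.

30.65 inHg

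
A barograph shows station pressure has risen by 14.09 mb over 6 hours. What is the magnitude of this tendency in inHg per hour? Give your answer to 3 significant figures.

14.09 mb / 6 h × 0.02953 inHg/mb = 0.0693 inHg/h.

0.0693 inHg per hour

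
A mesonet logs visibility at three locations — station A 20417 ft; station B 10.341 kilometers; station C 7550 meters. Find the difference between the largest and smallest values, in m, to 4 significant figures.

4118 m

station A: 20417 ft = 6223.10 m.
station B: 10.341 km = 10341.00 m.
Spread: 10341.00 − 6223.10 = 4118 m.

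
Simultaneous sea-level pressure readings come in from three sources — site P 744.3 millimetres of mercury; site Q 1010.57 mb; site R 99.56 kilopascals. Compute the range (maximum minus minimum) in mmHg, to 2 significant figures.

site Q: 1010.57 mb = 757.99 mmHg.
site R: 99.56 kPa = 746.76 mmHg.
Spread: 757.99 − 744.30 = 14 mmHg.

14 mmHg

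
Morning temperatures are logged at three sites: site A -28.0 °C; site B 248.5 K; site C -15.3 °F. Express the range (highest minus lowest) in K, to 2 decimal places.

site B: 248.5 K = -24.650 °C.
site C: -15.3 °F = -26.278 °C.
Spread: (-24.650) − (-28.000) = 3.350 °C.

3.35 K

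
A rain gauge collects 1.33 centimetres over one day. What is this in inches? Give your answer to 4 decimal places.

0.5236 in

1 cm = 0.393701 in, so 1.33 × 0.393701 = 0.5236 in.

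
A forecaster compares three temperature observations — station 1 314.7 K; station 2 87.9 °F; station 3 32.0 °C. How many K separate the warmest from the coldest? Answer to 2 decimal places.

10.49 K

station 1: 314.7 K = 41.550 °C.
station 2: 87.9 °F = 31.056 °C.
Spread: 41.550 − 31.056 = 10.494 °C.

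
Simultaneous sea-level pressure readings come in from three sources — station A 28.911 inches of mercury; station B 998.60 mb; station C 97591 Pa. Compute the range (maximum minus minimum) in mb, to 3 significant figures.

22.7 mb

station A: 28.911 inHg = 979.039 mb.
station C: 97591 Pa = 975.910 mb.
Spread: 998.600 − 975.910 = 22.7 mb.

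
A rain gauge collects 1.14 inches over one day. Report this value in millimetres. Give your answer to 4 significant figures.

1 in = 25.4 mm, so 1.14 × 25.4 = 28.96 mm.

28.96 mm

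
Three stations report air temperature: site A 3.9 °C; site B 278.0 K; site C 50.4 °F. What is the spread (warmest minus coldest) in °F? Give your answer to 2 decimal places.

site B: 278.0 K = 4.850 °C.
site C: 50.4 °F = 10.222 °C.
Spread: 10.222 − 3.900 = 6.322 °C = 11.38 °F.

11.38 °F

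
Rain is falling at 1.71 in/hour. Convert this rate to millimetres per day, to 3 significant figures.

1040 mm/day

1.71 in/hour × 25.4 mm/in × 24 hour/day = 1040 mm/day.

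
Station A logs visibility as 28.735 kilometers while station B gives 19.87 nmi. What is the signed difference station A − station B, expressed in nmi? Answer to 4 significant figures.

-4.354 nmi

station A: 28.735 km = 15.51566 nmi.
Difference: 15.51566 − 19.87000 = -4.354 nmi.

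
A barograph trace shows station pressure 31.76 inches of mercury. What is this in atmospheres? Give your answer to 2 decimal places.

1 inHg = 0.0334211 atm, so 31.76 × 0.0334211 = 1.06 atm.

1.06 atm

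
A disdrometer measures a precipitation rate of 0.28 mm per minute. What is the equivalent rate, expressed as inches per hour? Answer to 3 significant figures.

0.28 mm/minute × 0.0393701 in/mm × 60 minute/hour = 0.661 in/hour.

0.661 in/hour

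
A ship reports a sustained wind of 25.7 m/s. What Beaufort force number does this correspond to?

Beaufort force 10

25.7 m/s lies in the Beaufort 10 band (storm, 24.5–28.4 m/s).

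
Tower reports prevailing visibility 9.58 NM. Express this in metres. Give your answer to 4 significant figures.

1 nmi = 1852 m, so 9.58 × 1852 = 17740 m.

17740 m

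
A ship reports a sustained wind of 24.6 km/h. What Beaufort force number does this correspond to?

24.6 km/h = 6.8 m/s, which is Beaufort 4 (moderate breeze, 5.5–7.9 m/s).

Beaufort force 4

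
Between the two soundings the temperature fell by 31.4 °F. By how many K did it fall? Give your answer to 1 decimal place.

17.4 K

For a temperature change the 32° offset cancels: ΔK = 31.4 × 0.5556 = 17.4 K.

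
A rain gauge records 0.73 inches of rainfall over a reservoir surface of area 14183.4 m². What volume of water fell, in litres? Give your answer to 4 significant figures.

Depth: 0.73 in × 25.4 = 18.542 mm.
1 mm over 1 m² is 1 L, so volume = 18.542 × 14183.4 = 262988.6 L ≈ 263000 L.

263000 litres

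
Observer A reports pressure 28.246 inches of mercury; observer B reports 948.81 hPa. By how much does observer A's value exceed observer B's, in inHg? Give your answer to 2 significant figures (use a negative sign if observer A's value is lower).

observer B: 948.81 hPa = 28.0183 inHg.
Difference: 28.2460 − 28.0183 = 0.23 inHg.

0.23 inHg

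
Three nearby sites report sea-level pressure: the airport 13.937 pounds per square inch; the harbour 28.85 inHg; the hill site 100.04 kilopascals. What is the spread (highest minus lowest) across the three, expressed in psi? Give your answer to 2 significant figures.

the harbour: 28.85 inHg = 14.1698 psi.
the hill site: 100.04 kPa = 14.5096 psi.
Spread: 14.5096 − 13.9370 = 0.57 psi.

0.57 psi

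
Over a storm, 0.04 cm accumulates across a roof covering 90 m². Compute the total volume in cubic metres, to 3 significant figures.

Depth: 0.04 cm × 10 = 0.4 mm.
1 mm over 1 m² is 1 L, so volume = 0.4 × 90 = 36 L = 0.0360 m³.

0.0360 cubic metres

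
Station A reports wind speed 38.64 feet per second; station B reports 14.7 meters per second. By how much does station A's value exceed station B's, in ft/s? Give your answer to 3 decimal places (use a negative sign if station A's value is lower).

-9.588 ft/s

station B: 14.7 m/s = 48.22835 ft/s.
Difference: 38.64000 − 48.22835 = -9.588 ft/s.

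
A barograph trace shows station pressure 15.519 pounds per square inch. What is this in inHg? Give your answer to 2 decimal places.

1 psi = 2.03602 inHg, so 15.519 × 2.03602 = 31.60 inHg.

31.60 inHg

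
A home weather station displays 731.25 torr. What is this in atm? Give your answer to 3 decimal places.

1 mmHg = 0.00131579 atm, so 731.25 × 0.00131579 = 0.962 atm.

0.962 atm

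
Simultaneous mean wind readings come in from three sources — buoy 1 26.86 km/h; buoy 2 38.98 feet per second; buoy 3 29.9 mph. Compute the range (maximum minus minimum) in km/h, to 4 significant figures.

buoy 2: 38.98 ft/s = 42.7720 km/h.
buoy 3: 29.9 mph = 48.1194 km/h.
Spread: 48.1194 − 26.8600 = 21.26 km/h.

21.26 km/h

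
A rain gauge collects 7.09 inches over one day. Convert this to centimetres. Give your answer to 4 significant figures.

1 in = 2.54 cm, so 7.09 × 2.54 = 18.01 cm.

18.01 cm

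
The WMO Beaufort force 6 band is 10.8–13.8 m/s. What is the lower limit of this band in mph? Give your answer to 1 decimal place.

10.8–13.8 m/s × 2.237 = 24.2–30.9 mph.

24.2 mph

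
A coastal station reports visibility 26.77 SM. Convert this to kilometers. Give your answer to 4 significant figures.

1 SM = 1.60934 km, so 26.77 × 1.60934 = 43.08 km.

43.08 km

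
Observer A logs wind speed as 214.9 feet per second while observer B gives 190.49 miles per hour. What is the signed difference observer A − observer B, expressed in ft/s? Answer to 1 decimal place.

observer B: 190.49 mph = 279.385 ft/s.
Difference: 214.900 − 279.385 = -64.5 ft/s.

-64.5 ft/s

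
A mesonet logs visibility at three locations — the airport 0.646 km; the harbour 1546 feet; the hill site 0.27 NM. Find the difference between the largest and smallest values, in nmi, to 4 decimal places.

0.0944 nmi

the airport: 0.646 km = 0.348812 nmi.
the harbour: 1546 ft = 0.254439 nmi.
Spread: 0.348812 − 0.254439 = 0.0944 nmi.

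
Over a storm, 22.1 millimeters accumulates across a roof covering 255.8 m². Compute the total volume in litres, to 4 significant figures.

1 mm over 1 m² is 1 L, so volume = 22.1 × 255.8 = 5653.18 L ≈ 5653 L.

5653 litres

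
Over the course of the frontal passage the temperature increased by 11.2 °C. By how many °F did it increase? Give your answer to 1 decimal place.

Converting a difference, only the 9/5 scale factor applies: Δ°F = 11.2 × 1.8 = 20.2 °F.

20.2 °F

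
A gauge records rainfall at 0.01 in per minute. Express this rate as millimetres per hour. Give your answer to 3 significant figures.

15.2 mm/hour

0.01 in/minute × 25.4 mm/in × 60 minute/hour = 15.2 mm/hour.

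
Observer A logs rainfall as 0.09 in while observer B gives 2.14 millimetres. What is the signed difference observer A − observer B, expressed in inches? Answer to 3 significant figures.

observer B: 2.14 mm = 0.0842520 in.
Difference: 0.0900000 − 0.0842520 = 0.00575 in.

0.00575 in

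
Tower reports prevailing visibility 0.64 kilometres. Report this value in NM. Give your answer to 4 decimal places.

1 km = 0.539957 nmi, so 0.64 × 0.539957 = 0.3456 nmi.

0.3456 nmi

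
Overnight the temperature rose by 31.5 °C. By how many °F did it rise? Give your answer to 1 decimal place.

56.7 °F

A change of 1 °C equals a change of 1.8 °F: Δ°F = 31.5 × 1.8 = 56.7 °F.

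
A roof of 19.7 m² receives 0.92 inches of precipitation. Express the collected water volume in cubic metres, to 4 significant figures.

0.4603 cubic metres

Depth: 0.92 in × 25.4 = 23.368 mm.
1 mm over 1 m² is 1 L, so volume = 23.368 × 19.7 = 460.3496 L = 0.4603 m³.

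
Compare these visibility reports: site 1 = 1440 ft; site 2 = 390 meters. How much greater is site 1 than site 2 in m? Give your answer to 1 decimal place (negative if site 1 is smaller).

site 1: 1440 ft = 438.912 m.
Difference: 438.912 − 390.000 = 48.9 m.

48.9 m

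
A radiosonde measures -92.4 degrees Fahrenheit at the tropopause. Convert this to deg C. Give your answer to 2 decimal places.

°C = (°F − 32) × 5/9 = (-92.4 − 32) / 1.8 = -69.11 °C.

-69.11 °C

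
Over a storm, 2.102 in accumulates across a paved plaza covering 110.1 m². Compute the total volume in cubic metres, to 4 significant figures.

5.878 cubic metres

Depth: 2.102 in × 25.4 = 53.3908 mm.
1 mm over 1 m² is 1 L, so volume = 53.3908 × 110.1 = 5878.3271 L = 5.878 m³.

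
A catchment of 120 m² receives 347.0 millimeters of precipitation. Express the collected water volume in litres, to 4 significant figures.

41640 litres

1 mm over 1 m² is 1 L, so volume = 347 × 120 = 41640 L.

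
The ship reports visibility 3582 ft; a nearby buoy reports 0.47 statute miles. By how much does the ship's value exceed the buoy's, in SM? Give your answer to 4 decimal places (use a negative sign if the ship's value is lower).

0.2084 SM

the ship: 3582 ft = 0.678409 SM.
Difference: 0.678409 − 0.470000 = 0.2084 SM.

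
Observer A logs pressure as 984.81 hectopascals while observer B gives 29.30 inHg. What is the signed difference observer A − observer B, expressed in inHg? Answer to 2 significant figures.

-0.22 inHg

observer A: 984.81 hPa = 29.0814 inHg.
Difference: 29.0814 − 29.3000 = -0.22 inHg.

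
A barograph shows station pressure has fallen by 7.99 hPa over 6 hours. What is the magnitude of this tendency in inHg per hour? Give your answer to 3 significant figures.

0.0393 inHg per hour

7.99 hPa / 6 h × 0.02953 inHg/hPa = 0.0393 inHg/h.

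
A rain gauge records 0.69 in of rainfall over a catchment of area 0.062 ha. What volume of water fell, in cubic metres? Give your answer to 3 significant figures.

10.9 cubic metres

Depth: 0.69 in × 25.4 = 17.526 mm.
Area: 0.062 ha = 620 m².
1 mm over 1 m² is 1 L, so volume = 17.526 × 620 = 10866.12 L = 10.9 m³.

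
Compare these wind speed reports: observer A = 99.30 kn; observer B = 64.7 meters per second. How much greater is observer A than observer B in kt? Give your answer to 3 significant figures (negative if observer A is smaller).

observer B: 64.7 m/s = 125.767 kt.
Difference: 99.300 − 125.767 = -26.5 kt.

-26.5 kt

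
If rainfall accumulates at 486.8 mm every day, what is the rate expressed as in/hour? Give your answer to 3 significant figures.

0.799 in/hour

486.8 mm/day × 0.0393701 in/mm × 0.0416667 day/hour = 0.799 in/hour.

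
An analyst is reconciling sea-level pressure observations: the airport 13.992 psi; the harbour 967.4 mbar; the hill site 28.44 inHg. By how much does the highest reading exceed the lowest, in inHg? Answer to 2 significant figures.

the airport: 13.992 psi = 28.4880 inHg.
the harbour: 967.4 mb = 28.5673 inHg.
Spread: 28.5673 − 28.4400 = 0.13 inHg.

0.13 inHg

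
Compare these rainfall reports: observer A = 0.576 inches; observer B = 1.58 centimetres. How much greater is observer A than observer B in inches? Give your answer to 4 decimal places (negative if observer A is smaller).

observer B: 1.58 cm = 0.622047 in.
Difference: 0.576000 − 0.622047 = -0.0460 in.

-0.0460 in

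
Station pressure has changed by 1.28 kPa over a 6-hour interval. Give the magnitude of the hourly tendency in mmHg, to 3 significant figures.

1.28 kPa / 6 h × 7.50062 mmHg/kPa = 1.60 mmHg/h.

1.60 mmHg per hour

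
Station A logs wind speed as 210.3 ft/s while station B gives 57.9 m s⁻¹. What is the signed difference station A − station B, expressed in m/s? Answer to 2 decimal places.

6.20 m/s

station A: 210.3 ft/s = 64.0994 m/s.
Difference: 64.0994 − 57.9000 = 6.20 m/s.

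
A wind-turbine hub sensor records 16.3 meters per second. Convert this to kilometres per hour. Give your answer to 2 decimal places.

1 m/s = 3.6 km/h, so 16.3 × 3.6 = 58.68 km/h.

58.68 km/h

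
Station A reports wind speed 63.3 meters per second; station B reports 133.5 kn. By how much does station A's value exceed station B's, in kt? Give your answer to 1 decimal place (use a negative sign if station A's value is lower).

station A: 63.3 m/s = 123.045 kt.
Difference: 123.045 − 133.500 = -10.5 kt.

-10.5 kt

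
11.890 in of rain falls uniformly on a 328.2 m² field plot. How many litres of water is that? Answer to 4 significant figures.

99120 litres

Depth: 11.890 in × 25.4 = 302.006 mm.
1 mm over 1 m² is 1 L, so volume = 302.006 × 328.2 = 99118.369 L ≈ 99120 L.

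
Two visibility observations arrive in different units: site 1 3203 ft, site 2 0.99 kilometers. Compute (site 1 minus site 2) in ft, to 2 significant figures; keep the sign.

-45 ft

site 2: 0.99 km = 3248.03 ft.
Difference: 3203.00 − 3248.03 = -45 ft.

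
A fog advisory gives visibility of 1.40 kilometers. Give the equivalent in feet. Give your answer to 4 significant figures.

4593 ft

1 km = 3280.84 ft, so 1.40 × 3280.84 = 4593 ft.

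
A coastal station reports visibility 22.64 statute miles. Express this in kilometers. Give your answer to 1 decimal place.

1 SM = 1.60934 km, so 22.64 × 1.60934 = 36.4 km.

36.4 km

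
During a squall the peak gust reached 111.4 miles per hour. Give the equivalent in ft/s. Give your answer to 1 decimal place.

163.4 ft/s

1 mph = 1.46667 ft/s, so 111.4 × 1.46667 = 163.4 ft/s.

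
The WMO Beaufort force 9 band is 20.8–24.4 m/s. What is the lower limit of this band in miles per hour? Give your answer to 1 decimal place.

46.5 mph

20.8–24.4 m/s × 2.237 = 46.5–54.6 mph.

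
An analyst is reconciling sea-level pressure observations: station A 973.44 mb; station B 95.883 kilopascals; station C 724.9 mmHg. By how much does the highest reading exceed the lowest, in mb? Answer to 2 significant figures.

15 mb

station B: 95.883 kPa = 958.83 mb.
station C: 724.9 mmHg = 966.45 mb.
Spread: 973.44 − 958.83 = 15 mb.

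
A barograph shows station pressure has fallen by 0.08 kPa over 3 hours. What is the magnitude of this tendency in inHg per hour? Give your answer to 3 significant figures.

0.08 kPa / 3 h × 0.2953 inHg/kPa = 0.00787 inHg/h.

0.00787 inHg per hour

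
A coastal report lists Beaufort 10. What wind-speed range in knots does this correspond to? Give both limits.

48 to 55 kt

Beaufort 10 (storm) spans 48–55 knots.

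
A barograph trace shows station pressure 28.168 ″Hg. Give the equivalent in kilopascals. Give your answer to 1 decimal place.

1 inHg = 3.38639 kPa, so 28.168 × 3.38639 = 95.4 kPa.

95.4 kPa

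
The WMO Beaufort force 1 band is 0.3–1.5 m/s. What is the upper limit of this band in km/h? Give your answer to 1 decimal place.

0.3–1.5 m/s × 3.6 = 1.1–5.4 km/h.

5.4 km/h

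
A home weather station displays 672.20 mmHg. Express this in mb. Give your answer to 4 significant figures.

1 mmHg = 1.33322 mb, so 672.20 × 1.33322 = 896.2 mb.

896.2 mb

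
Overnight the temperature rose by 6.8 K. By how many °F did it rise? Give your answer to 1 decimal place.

12.2 °F

Converting a difference, only the 9/5 scale factor applies: Δ°F = 6.8 × 1.8 = 12.2 °F.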